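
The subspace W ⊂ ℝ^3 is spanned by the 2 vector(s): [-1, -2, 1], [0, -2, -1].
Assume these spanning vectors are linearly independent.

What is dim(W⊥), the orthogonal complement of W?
dim(W⊥) = 1

For any subspace W of ℝ^n, dim(W) + dim(W⊥) = n (the whole-space dimension).
Here the given 2 vectors are linearly independent, so dim(W) = 2.
Thus dim(W⊥) = n - dim(W) = 3 - 2 = 1.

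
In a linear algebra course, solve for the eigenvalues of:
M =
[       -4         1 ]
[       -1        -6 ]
λ = -5, -5

Solve det(M - λI) = 0. For a 2×2 matrix the characteristic equation is λ² - (trace)λ + det = 0.
trace(M) = a + d = -4 - 6 = -10.
det(M) = a*d - b*c = (-4)*(-6) - (1)*(-1) = 24 + 1 = 25.
Characteristic equation: λ² - (-10)λ + (25) = 0.
Discriminant = (-10)² - 4*(25) = 100 - 100 = 0.
λ = (-10 ± √0) / 2 = (-10 ± 0) / 2 = -5, -5.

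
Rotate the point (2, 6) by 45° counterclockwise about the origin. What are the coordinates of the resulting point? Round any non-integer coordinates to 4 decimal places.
(-2.8284, 5.6569)

Rotation matrix R(θ) = [[cos θ, -sin θ], [sin θ, cos θ]]; for θ = 45°:
R = [[√2/2, -√2/2], [√2/2, √2/2]]
Result: R × [2, 6]ᵀ = [√2/2·2 + (-√2/2)·6, √2/2·2 + (√2/2)·6]ᵀ = (-2.8284, 5.6569)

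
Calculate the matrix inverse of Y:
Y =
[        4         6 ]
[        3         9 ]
det(Y) = 18
Y⁻¹ =
[      1/2      -1/3 ]
[     -1/6       2/9 ]

For a 2×2 matrix Y = [[a, b], [c, d]] with det(Y) ≠ 0, Y⁻¹ = (1/det(Y)) * [[d, -b], [-c, a]].
det(Y) = (4)*(9) - (6)*(3) = 36 - 18 = 18.
Y⁻¹ = (1/18) * [[9, -6], [-3, 4]].
Dividing each entry by 18 and reducing:
Y⁻¹ =
[      1/2      -1/3 ]
[     -1/6       2/9 ]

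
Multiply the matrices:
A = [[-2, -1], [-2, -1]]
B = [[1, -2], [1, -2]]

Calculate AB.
[[-3, 6], [-3, 6]]

Each entry (i,j) of AB = sum over k of A[i][k]*B[k][j].
(AB)[0][0] = (-2)*(1) + (-1)*(1) = -3
(AB)[0][1] = (-2)*(-2) + (-1)*(-2) = 6
(AB)[1][0] = (-2)*(1) + (-1)*(1) = -3
(AB)[1][1] = (-2)*(-2) + (-1)*(-2) = 6
AB = [[-3, 6], [-3, 6]]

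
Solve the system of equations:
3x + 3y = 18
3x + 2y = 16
x = 4, y = 2

Use elimination (row reduction):
Equation 1: 3x + 3y = 18.
Equation 2: 3x + 2y = 16.
Multiply Eq1 by 3 and Eq2 by 3: 9x + 9y = 54;  9x + 6y = 48.
Subtract: (-3)y = -6, so y = 2.
Back-substitute into Eq1: 3x + 3*(2) = 18, so x = 4.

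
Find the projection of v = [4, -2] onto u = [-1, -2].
[0, 0]

The projection of v onto u is proj_u(v) = ((v·u) / (u·u)) · u.
v·u = (4)*(-1) + (-2)*(-2) = 0.
u·u = (-1)*(-1) + (-2)*(-2) = 5.
coefficient = 0 / 5 = 0.
proj_u(v) = 0 · [-1, -2] = [0, 0].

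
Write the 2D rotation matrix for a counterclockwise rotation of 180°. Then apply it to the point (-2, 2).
R = [[-1, 0], [0, -1]]; R·(-2, 2) = (2, -2)

Rotation matrix formula: R(θ) = [[cos θ, -sin θ], [sin θ, cos θ]]
For θ = 180°:
cos(180°) = -1
sin(180°) = 0
R = [[-1, 0], [0, -1]]
Apply to (-2, 2): [-1·-2 + (0)·2, 0·-2 + -1·2] = (2, -2)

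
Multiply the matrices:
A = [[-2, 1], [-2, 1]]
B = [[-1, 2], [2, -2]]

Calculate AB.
[[4, -6], [4, -6]]

Each entry (i,j) of AB = sum over k of A[i][k]*B[k][j].
(AB)[0][0] = (-2)*(-1) + (1)*(2) = 4
(AB)[0][1] = (-2)*(2) + (1)*(-2) = -6
(AB)[1][0] = (-2)*(-1) + (1)*(2) = 4
(AB)[1][1] = (-2)*(2) + (1)*(-2) = -6
AB = [[4, -6], [4, -6]]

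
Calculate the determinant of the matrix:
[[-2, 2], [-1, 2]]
-2

For a 2×2 matrix [[a, b], [c, d]], det = ad - bc
det = (-2)(2) - (2)(-1) = -4 - -2 = -2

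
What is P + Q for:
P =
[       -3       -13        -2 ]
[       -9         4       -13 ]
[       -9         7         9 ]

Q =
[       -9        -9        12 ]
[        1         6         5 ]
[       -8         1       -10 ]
P + Q =
[      -12       -22        10 ]
[       -8        10        -8 ]
[      -17         8        -1 ]

Matrix addition is elementwise: (P+Q)[i][j] = P[i][j] + Q[i][j].
  (P+Q)[0][0] = (-3) + (-9) = -12
  (P+Q)[0][1] = (-13) + (-9) = -22
  (P+Q)[0][2] = (-2) + (12) = 10
  (P+Q)[1][0] = (-9) + (1) = -8
  (P+Q)[1][1] = (4) + (6) = 10
  (P+Q)[1][2] = (-13) + (5) = -8
  (P+Q)[2][0] = (-9) + (-8) = -17
  (P+Q)[2][1] = (7) + (1) = 8
  (P+Q)[2][2] = (9) + (-10) = -1
P + Q =
[      -12       -22        10 ]
[       -8        10        -8 ]
[      -17         8        -1 ]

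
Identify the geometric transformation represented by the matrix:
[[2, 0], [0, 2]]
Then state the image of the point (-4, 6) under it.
uniform scaling by factor 2; image of (-4, 6) is (-8, 12)

This is a diagonal matrix with equal entries 2, so it scales both axes by the same factor 2.
The matrix [[2, 0], [0, 2]] represents: uniform scaling by factor 2.
Applying it to (-4, 6): [2·-4 + 0·6, 0·-4 + 2·6] = (-8, 12).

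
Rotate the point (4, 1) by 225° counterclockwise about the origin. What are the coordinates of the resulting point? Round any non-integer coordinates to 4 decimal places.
(-2.1213, -3.5355)

Rotation matrix R(θ) = [[cos θ, -sin θ], [sin θ, cos θ]]; for θ = 225°:
R = [[-√2/2, √2/2], [-√2/2, -√2/2]]
Result: R × [4, 1]ᵀ = [-√2/2·4 + (√2/2)·1, -√2/2·4 + (-√2/2)·1]ᵀ = (-2.1213, -3.5355)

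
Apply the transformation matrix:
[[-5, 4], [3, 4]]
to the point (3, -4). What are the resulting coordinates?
(-31, -7)

Matrix multiplication:
[[-5, 4], [3, 4]] × [3, -4]ᵀ
= [-5×3 + 4×-4, 3×3 + 4×-4]ᵀ
= [-31.0000, -7.0000]ᵀ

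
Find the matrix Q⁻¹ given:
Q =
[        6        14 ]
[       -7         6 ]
det(Q) = 134
Q⁻¹ =
[     3/67     -7/67 ]
[    7/134      3/67 ]

For a 2×2 matrix Q = [[a, b], [c, d]] with det(Q) ≠ 0, Q⁻¹ = (1/det(Q)) * [[d, -b], [-c, a]].
det(Q) = (6)*(6) - (14)*(-7) = 36 + 98 = 134.
Q⁻¹ = (1/134) * [[6, -14], [7, 6]].
Dividing each entry by 134 and reducing:
Q⁻¹ =
[     3/67     -7/67 ]
[    7/134      3/67 ]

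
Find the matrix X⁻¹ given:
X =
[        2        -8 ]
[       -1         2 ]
det(X) = -4
X⁻¹ =
[     -1/2        -2 ]
[     -1/4      -1/2 ]

For a 2×2 matrix X = [[a, b], [c, d]] with det(X) ≠ 0, X⁻¹ = (1/det(X)) * [[d, -b], [-c, a]].
det(X) = (2)*(2) - (-8)*(-1) = 4 - 8 = -4.
X⁻¹ = (1/-4) * [[2, 8], [1, 2]].
Dividing each entry by -4 and reducing:
X⁻¹ =
[     -1/2        -2 ]
[     -1/4      -1/2 ]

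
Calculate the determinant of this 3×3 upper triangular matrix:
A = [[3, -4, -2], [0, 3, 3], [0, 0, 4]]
36

The determinant of a triangular matrix is the product of its diagonal entries (the off-diagonal entries above the diagonal do not affect it).
det(A) = (3) * (3) * (4) = 36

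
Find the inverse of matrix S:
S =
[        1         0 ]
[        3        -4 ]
det(S) = -4
S⁻¹ =
[        1         0 ]
[      3/4      -1/4 ]

For a 2×2 matrix S = [[a, b], [c, d]] with det(S) ≠ 0, S⁻¹ = (1/det(S)) * [[d, -b], [-c, a]].
det(S) = (1)*(-4) - (0)*(3) = -4 - 0 = -4.
S⁻¹ = (1/-4) * [[-4, 0], [-3, 1]].
Dividing each entry by -4 and reducing:
S⁻¹ =
[        1         0 ]
[      3/4      -1/4 ]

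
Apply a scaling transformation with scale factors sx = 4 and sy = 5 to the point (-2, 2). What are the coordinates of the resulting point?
(-8, 10)

Scaling matrix:
[[4, 0], [0, 5]]
Result: (-2 × 4, 2 × 5) = (-8, 10)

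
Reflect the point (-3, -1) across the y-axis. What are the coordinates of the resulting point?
(3, -1)

Reflection across y-axis: (-3, -1) → (3, -1)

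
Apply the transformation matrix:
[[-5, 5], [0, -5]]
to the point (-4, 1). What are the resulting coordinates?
(25, -5)

Matrix multiplication:
[[-5, 5], [0, -5]] × [-4, 1]ᵀ
= [-5×-4 + 5×1, 0×-4 + -5×1]ᵀ
= [25.0000, -5.0000]ᵀ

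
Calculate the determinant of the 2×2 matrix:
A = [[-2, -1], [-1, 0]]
-1

For A = [[a, b], [c, d]], det(A) = a*d - b*c.
det(A) = (-2)*(0) - (-1)*(-1) = 0 - 1 = -1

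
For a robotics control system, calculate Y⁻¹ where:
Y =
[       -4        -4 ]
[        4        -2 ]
det(Y) = 24
Y⁻¹ =
[    -1/12       1/6 ]
[     -1/6      -1/6 ]

For a 2×2 matrix Y = [[a, b], [c, d]] with det(Y) ≠ 0, Y⁻¹ = (1/det(Y)) * [[d, -b], [-c, a]].
det(Y) = (-4)*(-2) - (-4)*(4) = 8 + 16 = 24.
Y⁻¹ = (1/24) * [[-2, 4], [-4, -4]].
Dividing each entry by 24 and reducing:
Y⁻¹ =
[    -1/12       1/6 ]
[     -1/6      -1/6 ]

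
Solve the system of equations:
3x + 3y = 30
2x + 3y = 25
x = 5, y = 5

Use elimination (row reduction):
Equation 1: 3x + 3y = 30.
Equation 2: 2x + 3y = 25.
Multiply Eq1 by 2 and Eq2 by 3: 6x + 6y = 60;  6x + 9y = 75.
Subtract: (3)y = 15, so y = 5.
Back-substitute into Eq1: 3x + 3*(5) = 30, so x = 5.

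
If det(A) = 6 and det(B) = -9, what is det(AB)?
-54

Use the multiplicative property of determinants: det(AB) = det(A)*det(B).
det(AB) = (6)*(-9) = -54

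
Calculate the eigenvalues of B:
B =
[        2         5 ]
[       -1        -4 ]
λ = -3, 1

Solve det(B - λI) = 0. For a 2×2 matrix the characteristic equation is λ² - (trace)λ + det = 0.
trace(B) = a + d = 2 - 4 = -2.
det(B) = a*d - b*c = (2)*(-4) - (5)*(-1) = -8 + 5 = -3.
Characteristic equation: λ² - (-2)λ + (-3) = 0.
Discriminant = (-2)² - 4*(-3) = 4 + 12 = 16.
λ = (-2 ± √16) / 2 = (-2 ± 4) / 2 = -3, 1.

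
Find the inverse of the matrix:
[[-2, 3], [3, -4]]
[[4, 3], [3, 2]]

For [[a,b],[c,d]], inverse = (1/det)·[[d,-b],[-c,a]]
det = -2·-4 - 3·3 = -1
Inverse = (1/-1)·[[-4, -3], [-3, -2]]
        = [[4, 3], [3, 2]]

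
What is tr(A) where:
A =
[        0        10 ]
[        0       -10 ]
tr(A) = 0 - 10 = -10

The trace of a square matrix is the sum of its diagonal entries.
Diagonal entries of A: A[0][0] = 0, A[1][1] = -10.
tr(A) = 0 - 10 = -10.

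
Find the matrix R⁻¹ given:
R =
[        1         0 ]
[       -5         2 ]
det(R) = 2
R⁻¹ =
[        1         0 ]
[      5/2       1/2 ]

For a 2×2 matrix R = [[a, b], [c, d]] with det(R) ≠ 0, R⁻¹ = (1/det(R)) * [[d, -b], [-c, a]].
det(R) = (1)*(2) - (0)*(-5) = 2 - 0 = 2.
R⁻¹ = (1/2) * [[2, 0], [5, 1]].
Dividing each entry by 2 and reducing:
R⁻¹ =
[        1         0 ]
[      5/2       1/2 ]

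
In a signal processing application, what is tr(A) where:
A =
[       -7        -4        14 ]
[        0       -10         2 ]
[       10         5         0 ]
tr(A) = -7 - 10 + 0 = -17

The trace of a square matrix is the sum of its diagonal entries.
Diagonal entries of A: A[0][0] = -7, A[1][1] = -10, A[2][2] = 0.
tr(A) = -7 - 10 + 0 = -17.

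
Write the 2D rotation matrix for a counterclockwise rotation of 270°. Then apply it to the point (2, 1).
R = [[0, 1], [-1, 0]]; R·(2, 1) = (1, -2)

Rotation matrix formula: R(θ) = [[cos θ, -sin θ], [sin θ, cos θ]]
For θ = 270°:
cos(270°) = 0
sin(270°) = -1
R = [[0, 1], [-1, 0]]
Apply to (2, 1): [0·2 + (1)·1, -1·2 + 0·1] = (1, -2)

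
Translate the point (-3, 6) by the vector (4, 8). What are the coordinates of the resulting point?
(1, 14)

Translation by (4, 8):
x' = -3 + 4 = 1
y' = 6 + 8 = 14
Homogeneous matrix: [[1, 0, 4], [0, 1, 8], [0, 0, 1]]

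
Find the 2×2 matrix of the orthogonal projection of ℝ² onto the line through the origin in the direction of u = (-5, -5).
[[1/2, 1/2], [1/2, 1/2]]

The orthogonal projection onto the line spanned by a nonzero vector u = (a, b) has matrix P = (u uᵀ) / (uᵀ u) = (1/(a² + b²)) · [[a², ab], [ab, b²]].
Here u = (-5, -5), so a² + b² = 25 + 25 = 50.
P = (1/50) · [[25, 25], [25, 25]] = [[1/2, 1/2], [1/2, 1/2]].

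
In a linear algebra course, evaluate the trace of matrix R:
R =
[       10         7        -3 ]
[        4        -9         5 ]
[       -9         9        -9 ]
tr(R) = 10 - 9 - 9 = -8

The trace of a square matrix is the sum of its diagonal entries.
Diagonal entries of R: R[0][0] = 10, R[1][1] = -9, R[2][2] = -9.
tr(R) = 10 - 9 - 9 = -8.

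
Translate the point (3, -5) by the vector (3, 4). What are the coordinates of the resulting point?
(6, -1)

Translation by (3, 4):
x' = 3 + 3 = 6
y' = -5 + 4 = -1
Homogeneous matrix: [[1, 0, 3], [0, 1, 4], [0, 0, 1]]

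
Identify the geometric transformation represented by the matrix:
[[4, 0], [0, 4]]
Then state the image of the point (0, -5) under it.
uniform scaling by factor 4; image of (0, -5) is (0, -20)

This is a diagonal matrix with equal entries 4, so it scales both axes by the same factor 4.
The matrix [[4, 0], [0, 4]] represents: uniform scaling by factor 4.
Applying it to (0, -5): [4·0 + 0·-5, 0·0 + 4·-5] = (0, -20).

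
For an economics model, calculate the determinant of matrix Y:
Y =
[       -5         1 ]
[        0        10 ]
det(Y) = -50

For a 2×2 matrix [[a, b], [c, d]], det = a*d - b*c.
det(Y) = (-5)*(10) - (1)*(0) = -50 - 0 = -50.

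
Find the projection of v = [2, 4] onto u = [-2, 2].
[-1, 1]

The projection of v onto u is proj_u(v) = ((v·u) / (u·u)) · u.
v·u = (2)*(-2) + (4)*(2) = 4.
u·u = (-2)*(-2) + (2)*(2) = 8.
coefficient = 4 / 8 = 1/2.
proj_u(v) = 1/2 · [-2, 2] = [-1, 1].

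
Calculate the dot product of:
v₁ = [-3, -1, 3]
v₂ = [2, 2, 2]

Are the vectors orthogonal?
-2, No

The dot product is the sum of products of corresponding components.
v₁·v₂ = (-3)*(2) + (-1)*(2) + (3)*(2) = -6 - 2 + 6 = -2.
Two vectors are orthogonal iff their dot product is 0; here the dot product is -2, so the vectors are not orthogonal.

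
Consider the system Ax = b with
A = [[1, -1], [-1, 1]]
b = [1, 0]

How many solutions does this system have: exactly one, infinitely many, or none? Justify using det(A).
No solution

det(A) = (1)*(1) - (-1)*(-1) = 0, so A is singular.
The column space of A is span(column 1) = span([1, -1]).
b = [1, 0] is not a scalar multiple of column 1, so b ∉ column space and the system is inconsistent — no solution.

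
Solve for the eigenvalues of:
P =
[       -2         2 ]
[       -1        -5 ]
λ = -4, -3

Solve det(P - λI) = 0. For a 2×2 matrix the characteristic equation is λ² - (trace)λ + det = 0.
trace(P) = a + d = -2 - 5 = -7.
det(P) = a*d - b*c = (-2)*(-5) - (2)*(-1) = 10 + 2 = 12.
Characteristic equation: λ² - (-7)λ + (12) = 0.
Discriminant = (-7)² - 4*(12) = 49 - 48 = 1.
λ = (-7 ± √1) / 2 = (-7 ± 1) / 2 = -4, -3.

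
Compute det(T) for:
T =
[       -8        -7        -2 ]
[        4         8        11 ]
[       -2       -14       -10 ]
det(T) = -638

Expand along row 0 (cofactor expansion): det(T) = a*(e*i - f*h) - b*(d*i - f*g) + c*(d*h - e*g), where the 3×3 is [[a, b, c], [d, e, f], [g, h, i]].
Minor M_00 = (8)*(-10) - (11)*(-14) = -80 + 154 = 74.
Minor M_01 = (4)*(-10) - (11)*(-2) = -40 + 22 = -18.
Minor M_02 = (4)*(-14) - (8)*(-2) = -56 + 16 = -40.
det(T) = (-8)*(74) - (-7)*(-18) + (-2)*(-40) = -592 - 126 + 80 = -638.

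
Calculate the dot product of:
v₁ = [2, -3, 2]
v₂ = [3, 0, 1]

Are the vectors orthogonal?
8, No

The dot product is the sum of products of corresponding components.
v₁·v₂ = (2)*(3) + (-3)*(0) + (2)*(1) = 6 + 0 + 2 = 8.
Two vectors are orthogonal iff their dot product is 0; here the dot product is 8, so the vectors are not orthogonal.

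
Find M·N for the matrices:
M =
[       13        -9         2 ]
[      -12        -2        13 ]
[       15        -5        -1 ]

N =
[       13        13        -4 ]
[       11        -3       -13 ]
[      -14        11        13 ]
MN =
[       42       218        91 ]
[     -360        -7       243 ]
[      154       199        -8 ]

Matrix multiplication: (MN)[i][j] = sum over k of M[i][k] * N[k][j].
  (MN)[0][0] = (13)*(13) + (-9)*(11) + (2)*(-14) = 42
  (MN)[0][1] = (13)*(13) + (-9)*(-3) + (2)*(11) = 218
  (MN)[0][2] = (13)*(-4) + (-9)*(-13) + (2)*(13) = 91
  (MN)[1][0] = (-12)*(13) + (-2)*(11) + (13)*(-14) = -360
  (MN)[1][1] = (-12)*(13) + (-2)*(-3) + (13)*(11) = -7
  (MN)[1][2] = (-12)*(-4) + (-2)*(-13) + (13)*(13) = 243
  (MN)[2][0] = (15)*(13) + (-5)*(11) + (-1)*(-14) = 154
  (MN)[2][1] = (15)*(13) + (-5)*(-3) + (-1)*(11) = 199
  (MN)[2][2] = (15)*(-4) + (-5)*(-13) + (-1)*(13) = -8
MN =
[       42       218        91 ]
[     -360        -7       243 ]
[      154       199        -8 ]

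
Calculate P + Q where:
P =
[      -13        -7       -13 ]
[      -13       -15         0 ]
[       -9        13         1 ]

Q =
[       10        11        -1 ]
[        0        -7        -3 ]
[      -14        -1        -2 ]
P + Q =
[       -3         4       -14 ]
[      -13       -22        -3 ]
[      -23        12        -1 ]

Matrix addition is elementwise: (P+Q)[i][j] = P[i][j] + Q[i][j].
  (P+Q)[0][0] = (-13) + (10) = -3
  (P+Q)[0][1] = (-7) + (11) = 4
  (P+Q)[0][2] = (-13) + (-1) = -14
  (P+Q)[1][0] = (-13) + (0) = -13
  (P+Q)[1][1] = (-15) + (-7) = -22
  (P+Q)[1][2] = (0) + (-3) = -3
  (P+Q)[2][0] = (-9) + (-14) = -23
  (P+Q)[2][1] = (13) + (-1) = 12
  (P+Q)[2][2] = (1) + (-2) = -1
P + Q =
[       -3         4       -14 ]
[      -13       -22        -3 ]
[      -23        12        -1 ]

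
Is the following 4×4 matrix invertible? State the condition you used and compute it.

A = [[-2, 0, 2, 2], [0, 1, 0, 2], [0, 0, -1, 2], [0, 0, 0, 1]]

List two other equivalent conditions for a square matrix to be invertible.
Yes, invertible; det(A) = 2 ≠ 0. Equivalent conditions: rank(A) = 4; Ax = 0 has only the trivial solution; 0 is not an eigenvalue; the columns of A are linearly independent.

To check invertibility, compute det(A).
The given matrix is triangular, so det(A) equals the product of its diagonal entries = 2 ≠ 0.
Since det(A) ≠ 0, A is invertible.
Equivalent conditions for a square matrix A to be invertible:
- rank(A) = 4 (full rank).
- The homogeneous system Ax = 0 has only the trivial solution x = 0.
- 0 is not an eigenvalue of A.
- The columns (equivalently rows) of A are linearly independent.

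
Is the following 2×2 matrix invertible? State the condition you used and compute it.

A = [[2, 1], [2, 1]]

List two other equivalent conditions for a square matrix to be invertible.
No, not invertible; det(A) = 0 (two rows are equal, so the rows are linearly dependent). Equivalent conditions (failing for this A): rank(A) < 2; Ax = 0 has non-trivial solutions; 0 is an eigenvalue; the columns are linearly dependent.

To check invertibility, compute det(A).
In this matrix, row 0 and the last row are identical, so one row is a scalar multiple of another and the rows are linearly dependent.
A matrix with linearly dependent rows has det = 0 and is not invertible.
Equivalent failed conditions:
- rank(A) < 2.
- Ax = 0 has non-trivial solutions.
- 0 is an eigenvalue.
- The columns are linearly dependent.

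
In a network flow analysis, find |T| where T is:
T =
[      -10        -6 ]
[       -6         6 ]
det(T) = -96

For a 2×2 matrix [[a, b], [c, d]], det = a*d - b*c.
det(T) = (-10)*(6) - (-6)*(-6) = -60 - 36 = -96.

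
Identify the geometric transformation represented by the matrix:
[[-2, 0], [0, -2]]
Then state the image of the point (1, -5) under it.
uniform scaling by factor -2; image of (1, -5) is (-2, 10)

This is a diagonal matrix with equal entries -2, so it scales both axes by the same factor -2.
The matrix [[-2, 0], [0, -2]] represents: uniform scaling by factor -2.
Applying it to (1, -5): [-2·1 + 0·-5, 0·1 + -2·-5] = (-2, 10).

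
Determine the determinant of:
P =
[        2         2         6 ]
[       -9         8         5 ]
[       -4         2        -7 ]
det(P) = -214

Expand along row 0 (cofactor expansion): det(P) = a*(e*i - f*h) - b*(d*i - f*g) + c*(d*h - e*g), where the 3×3 is [[a, b, c], [d, e, f], [g, h, i]].
Minor M_00 = (8)*(-7) - (5)*(2) = -56 - 10 = -66.
Minor M_01 = (-9)*(-7) - (5)*(-4) = 63 + 20 = 83.
Minor M_02 = (-9)*(2) - (8)*(-4) = -18 + 32 = 14.
det(P) = (2)*(-66) - (2)*(83) + (6)*(14) = -132 - 166 + 84 = -214.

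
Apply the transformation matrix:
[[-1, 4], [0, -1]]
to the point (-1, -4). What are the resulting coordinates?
(-15, 4)

Matrix multiplication:
[[-1, 4], [0, -1]] × [-1, -4]ᵀ
= [-1×-1 + 4×-4, 0×-1 + -1×-4]ᵀ
= [-15.0000, 4.0000]ᵀ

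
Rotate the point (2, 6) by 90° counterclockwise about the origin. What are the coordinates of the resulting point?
(-6, 2)

Rotation matrix R(θ) = [[cos θ, -sin θ], [sin θ, cos θ]]; for θ = 90°:
R = [[0, -1], [1, 0]]
Result: R × [2, 6]ᵀ = [0·2 + (-1)·6, 1·2 + (0)·6]ᵀ = (-6, 2)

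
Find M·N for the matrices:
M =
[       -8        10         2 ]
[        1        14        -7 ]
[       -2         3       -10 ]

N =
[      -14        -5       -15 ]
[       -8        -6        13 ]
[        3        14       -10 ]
MN =
[       38         8       230 ]
[     -147      -187       237 ]
[      -26      -148       169 ]

Matrix multiplication: (MN)[i][j] = sum over k of M[i][k] * N[k][j].
  (MN)[0][0] = (-8)*(-14) + (10)*(-8) + (2)*(3) = 38
  (MN)[0][1] = (-8)*(-5) + (10)*(-6) + (2)*(14) = 8
  (MN)[0][2] = (-8)*(-15) + (10)*(13) + (2)*(-10) = 230
  (MN)[1][0] = (1)*(-14) + (14)*(-8) + (-7)*(3) = -147
  (MN)[1][1] = (1)*(-5) + (14)*(-6) + (-7)*(14) = -187
  (MN)[1][2] = (1)*(-15) + (14)*(13) + (-7)*(-10) = 237
  (MN)[2][0] = (-2)*(-14) + (3)*(-8) + (-10)*(3) = -26
  (MN)[2][1] = (-2)*(-5) + (3)*(-6) + (-10)*(14) = -148
  (MN)[2][2] = (-2)*(-15) + (3)*(13) + (-10)*(-10) = 169
MN =
[       38         8       230 ]
[     -147      -187       237 ]
[      -26      -148       169 ]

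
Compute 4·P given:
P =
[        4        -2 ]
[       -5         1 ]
4P =
[       16        -8 ]
[      -20         4 ]

Scalar multiplication is elementwise: (4P)[i][j] = 4 * P[i][j].
  (4P)[0][0] = 4 * (4) = 16
  (4P)[0][1] = 4 * (-2) = -8
  (4P)[1][0] = 4 * (-5) = -20
  (4P)[1][1] = 4 * (1) = 4
4P =
[       16        -8 ]
[      -20         4 ]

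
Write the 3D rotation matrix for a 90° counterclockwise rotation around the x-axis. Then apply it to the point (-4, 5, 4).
R = [[1, 0, 0], [0, 0, -1], [0, 1, 0]]; R·(-4, 5, 4) = (-4, -4, 5)

Rotation matrix for 90° around x-axis:
cos(90°) = 0, sin(90°) = 1
R = [[1, 0, 0], [0, 0, -1], [0, 1, 0]]
Apply to (-4, 5, 4): R·[-4, 5, 4]ᵀ = (-4, -4, 5)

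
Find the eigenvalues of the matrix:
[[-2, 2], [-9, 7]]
λ = 1 and λ = 4

Characteristic equation: det(A - λI) = 0
λ² - (trace)λ + (det) = 0
λ² - (5)λ + (4) = 0
λ² - 5λ + 4 = 0
Solving: λ = 1, 4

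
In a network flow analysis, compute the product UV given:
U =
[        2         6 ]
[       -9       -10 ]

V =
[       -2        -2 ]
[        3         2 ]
UV =
[       14         8 ]
[      -12        -2 ]

Matrix multiplication: (UV)[i][j] = sum over k of U[i][k] * V[k][j].
  (UV)[0][0] = (2)*(-2) + (6)*(3) = 14
  (UV)[0][1] = (2)*(-2) + (6)*(2) = 8
  (UV)[1][0] = (-9)*(-2) + (-10)*(3) = -12
  (UV)[1][1] = (-9)*(-2) + (-10)*(2) = -2
UV =
[       14         8 ]
[      -12        -2 ]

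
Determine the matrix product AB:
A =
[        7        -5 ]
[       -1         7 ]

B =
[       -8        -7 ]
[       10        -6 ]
AB =
[     -106       -19 ]
[       78       -35 ]

Matrix multiplication: (AB)[i][j] = sum over k of A[i][k] * B[k][j].
  (AB)[0][0] = (7)*(-8) + (-5)*(10) = -106
  (AB)[0][1] = (7)*(-7) + (-5)*(-6) = -19
  (AB)[1][0] = (-1)*(-8) + (7)*(10) = 78
  (AB)[1][1] = (-1)*(-7) + (7)*(-6) = -35
AB =
[     -106       -19 ]
[       78       -35 ]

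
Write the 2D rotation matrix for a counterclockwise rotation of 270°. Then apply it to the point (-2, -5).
R = [[0, 1], [-1, 0]]; R·(-2, -5) = (-5, 2)

Rotation matrix formula: R(θ) = [[cos θ, -sin θ], [sin θ, cos θ]]
For θ = 270°:
cos(270°) = 0
sin(270°) = -1
R = [[0, 1], [-1, 0]]
Apply to (-2, -5): [0·-2 + (1)·-5, -1·-2 + 0·-5] = (-5, 2)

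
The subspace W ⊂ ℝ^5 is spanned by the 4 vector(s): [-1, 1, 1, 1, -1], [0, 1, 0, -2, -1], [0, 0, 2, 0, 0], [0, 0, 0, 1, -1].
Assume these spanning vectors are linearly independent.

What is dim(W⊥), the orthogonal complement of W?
dim(W⊥) = 1

For any subspace W of ℝ^n, dim(W) + dim(W⊥) = n (the whole-space dimension).
Here the given 4 vectors are linearly independent, so dim(W) = 4.
Thus dim(W⊥) = n - dim(W) = 5 - 4 = 1.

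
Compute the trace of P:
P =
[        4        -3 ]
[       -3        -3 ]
tr(P) = 4 - 3 = 1

The trace of a square matrix is the sum of its diagonal entries.
Diagonal entries of P: P[0][0] = 4, P[1][1] = -3.
tr(P) = 4 - 3 = 1.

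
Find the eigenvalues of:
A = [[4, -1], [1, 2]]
λ = 3, 3

Solve det(A - λI) = 0. For a 2×2 matrix this is λ² - (trace)λ + det = 0.
trace(A) = 4 + 2 = 6.
det(A) = (4)*(2) - (-1)*(1) = 8 + 1 = 9.
Characteristic equation: λ² - (6)λ + (9) = 0.
Discriminant: (6)² - 4*(9) = 36 - 36 = 0.
Roots: λ = (6 ± √0) / 2 = 3, 3.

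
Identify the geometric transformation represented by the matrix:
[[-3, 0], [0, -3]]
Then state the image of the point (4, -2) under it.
uniform scaling by factor -3; image of (4, -2) is (-12, 6)

This is a diagonal matrix with equal entries -3, so it scales both axes by the same factor -3.
The matrix [[-3, 0], [0, -3]] represents: uniform scaling by factor -3.
Applying it to (4, -2): [-3·4 + 0·-2, 0·4 + -3·-2] = (-12, 6).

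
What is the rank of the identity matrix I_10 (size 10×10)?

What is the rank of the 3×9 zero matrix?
rank(I_10) = 10, rank(0) = 0

The identity I_10 has 10 columns that are the standard basis vectors e_1, …, e_10. These are linearly independent, so all 10 columns are pivots and rank(I_10) = 10.
The 3×9 zero matrix has every entry zero, so every row is the zero row and there are no pivots; rank(0) = 0.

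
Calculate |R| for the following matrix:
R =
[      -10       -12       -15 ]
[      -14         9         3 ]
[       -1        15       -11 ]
det(R) = 6339

Expand along row 0 (cofactor expansion): det(R) = a*(e*i - f*h) - b*(d*i - f*g) + c*(d*h - e*g), where the 3×3 is [[a, b, c], [d, e, f], [g, h, i]].
Minor M_00 = (9)*(-11) - (3)*(15) = -99 - 45 = -144.
Minor M_01 = (-14)*(-11) - (3)*(-1) = 154 + 3 = 157.
Minor M_02 = (-14)*(15) - (9)*(-1) = -210 + 9 = -201.
det(R) = (-10)*(-144) - (-12)*(157) + (-15)*(-201) = 1440 + 1884 + 3015 = 6339.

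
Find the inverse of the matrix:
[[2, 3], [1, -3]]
[[1/3, 1/3], [1/9, -2/9]]

For [[a,b],[c,d]], inverse = (1/det)·[[d,-b],[-c,a]]
det = 2·-3 - 3·1 = -9
Inverse = (1/-9)·[[-3, -3], [-1, 2]]
        = [[1/3, 1/3], [1/9, -2/9]]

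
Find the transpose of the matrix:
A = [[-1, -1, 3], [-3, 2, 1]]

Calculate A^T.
[[-1, -3], [-1, 2], [3, 1]]

The transpose sends entry (i,j) to (j,i); rows become columns.
Row 0 of A: [-1, -1, 3] -> column 0 of A^T.
Row 1 of A: [-3, 2, 1] -> column 1 of A^T.
A^T = [[-1, -3], [-1, 2], [3, 1]]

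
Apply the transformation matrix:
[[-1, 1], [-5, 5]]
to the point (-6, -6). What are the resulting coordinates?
(0, 0)

Matrix multiplication:
[[-1, 1], [-5, 5]] × [-6, -6]ᵀ
= [-1×-6 + 1×-6, -5×-6 + 5×-6]ᵀ
= [0.0000, 0.0000]ᵀ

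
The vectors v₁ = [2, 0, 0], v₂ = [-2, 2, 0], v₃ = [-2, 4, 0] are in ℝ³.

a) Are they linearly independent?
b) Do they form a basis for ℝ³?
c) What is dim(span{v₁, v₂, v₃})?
Not independent, not a basis, dim(span) = 2

Check whether v₃ can be written as a linear combination of v₁ and v₂.
v₃ = (1)·v₁ + (2)·v₂ = [-2, 4, 0], so the three vectors are linearly dependent.
Thus they do not form a basis for ℝ³, and dim(span{v₁, v₂, v₃}) = 2 (spanned by v₁ and v₂).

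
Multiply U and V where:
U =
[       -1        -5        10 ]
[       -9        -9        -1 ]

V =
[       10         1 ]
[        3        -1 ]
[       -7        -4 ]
UV =
[      -95       -36 ]
[     -110         4 ]

Matrix multiplication: (UV)[i][j] = sum over k of U[i][k] * V[k][j].
  (UV)[0][0] = (-1)*(10) + (-5)*(3) + (10)*(-7) = -95
  (UV)[0][1] = (-1)*(1) + (-5)*(-1) + (10)*(-4) = -36
  (UV)[1][0] = (-9)*(10) + (-9)*(3) + (-1)*(-7) = -110
  (UV)[1][1] = (-9)*(1) + (-9)*(-1) + (-1)*(-4) = 4
UV =
[      -95       -36 ]
[     -110         4 ]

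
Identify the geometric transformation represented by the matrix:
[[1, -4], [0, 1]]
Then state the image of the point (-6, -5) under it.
horizontal shear with factor -4; image of (-6, -5) is (14, -5)

The matrix [[1, k], [0, 1]] sends (x, y) to (x + -4y, y), leaving the y-coordinate fixed: a horizontal shear.
The matrix [[1, -4], [0, 1]] represents: horizontal shear with factor -4.
Applying it to (-6, -5): [1·-6 + -4·-5, 0·-6 + 1·-5] = (14, -5).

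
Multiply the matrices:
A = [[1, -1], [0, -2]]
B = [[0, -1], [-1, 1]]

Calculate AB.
[[1, -2], [2, -2]]

Each entry (i,j) of AB = sum over k of A[i][k]*B[k][j].
(AB)[0][0] = (1)*(0) + (-1)*(-1) = 1
(AB)[0][1] = (1)*(-1) + (-1)*(1) = -2
(AB)[1][0] = (0)*(0) + (-2)*(-1) = 2
(AB)[1][1] = (0)*(-1) + (-2)*(1) = -2
AB = [[1, -2], [2, -2]]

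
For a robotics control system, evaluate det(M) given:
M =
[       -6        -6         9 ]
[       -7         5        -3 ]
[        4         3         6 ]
det(M) = -783

Expand along row 0 (cofactor expansion): det(M) = a*(e*i - f*h) - b*(d*i - f*g) + c*(d*h - e*g), where the 3×3 is [[a, b, c], [d, e, f], [g, h, i]].
Minor M_00 = (5)*(6) - (-3)*(3) = 30 + 9 = 39.
Minor M_01 = (-7)*(6) - (-3)*(4) = -42 + 12 = -30.
Minor M_02 = (-7)*(3) - (5)*(4) = -21 - 20 = -41.
det(M) = (-6)*(39) - (-6)*(-30) + (9)*(-41) = -234 - 180 - 369 = -783.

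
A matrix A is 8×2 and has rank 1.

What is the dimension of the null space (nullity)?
1

The rank-nullity theorem for an m×n matrix states:
rank(A) + nullity(A) = n (the number of columns).
Here n = 2 and rank(A) = 1, so nullity(A) = 2 - 1 = 1.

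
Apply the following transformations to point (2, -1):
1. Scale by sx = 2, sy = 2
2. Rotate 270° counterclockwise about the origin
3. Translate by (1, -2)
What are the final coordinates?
(-1, -6)

Step 1: Scale → (4, -2)
Step 2: Rotate 270° → (-2, -4)
Step 3: Translate → (-1, -6)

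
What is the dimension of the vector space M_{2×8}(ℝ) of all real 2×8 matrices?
Dimension = 16

A real 2×8 matrix is determined by its 2·8 = 16 independent entries.
A standard basis is {E_ij : 1 ≤ i ≤ 2, 1 ≤ j ≤ 8}, where E_ij has a 1 in position (i, j) and 0 elsewhere — there are 16 such matrices, and they are linearly independent and span M_{2×8}(ℝ).
Therefore dim(M_{2×8}(ℝ)) = 16.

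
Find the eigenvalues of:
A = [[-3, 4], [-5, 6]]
λ = 1, 2

Solve det(A - λI) = 0. For a 2×2 matrix this is λ² - (trace)λ + det = 0.
trace(A) = -3 + 6 = 3.
det(A) = (-3)*(6) - (4)*(-5) = -18 + 20 = 2.
Characteristic equation: λ² - (3)λ + (2) = 0.
Discriminant: (3)² - 4*(2) = 9 - 8 = 1.
Roots: λ = (3 ± √1) / 2 = 1, 2.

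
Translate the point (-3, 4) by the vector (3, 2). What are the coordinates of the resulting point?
(0, 6)

Translation by (3, 2):
x' = -3 + 3 = 0
y' = 4 + 2 = 6
Homogeneous matrix: [[1, 0, 3], [0, 1, 2], [0, 0, 1]]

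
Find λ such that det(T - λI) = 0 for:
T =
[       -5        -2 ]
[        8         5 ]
λ = -3, 3

Solve det(T - λI) = 0. For a 2×2 matrix the characteristic equation is λ² - (trace)λ + det = 0.
trace(T) = a + d = -5 + 5 = 0.
det(T) = a*d - b*c = (-5)*(5) - (-2)*(8) = -25 + 16 = -9.
Characteristic equation: λ² - (0)λ + (-9) = 0.
Discriminant = (0)² - 4*(-9) = 0 + 36 = 36.
λ = (0 ± √36) / 2 = (0 ± 6) / 2 = -3, 3.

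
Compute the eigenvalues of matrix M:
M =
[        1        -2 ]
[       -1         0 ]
λ = -1, 2

Solve det(M - λI) = 0. For a 2×2 matrix the characteristic equation is λ² - (trace)λ + det = 0.
trace(M) = a + d = 1 + 0 = 1.
det(M) = a*d - b*c = (1)*(0) - (-2)*(-1) = 0 - 2 = -2.
Characteristic equation: λ² - (1)λ + (-2) = 0.
Discriminant = (1)² - 4*(-2) = 1 + 8 = 9.
λ = (1 ± √9) / 2 = (1 ± 3) / 2 = -1, 2.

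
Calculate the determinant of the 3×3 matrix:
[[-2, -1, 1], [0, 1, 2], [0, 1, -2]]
8

Expansion along first row:
det = -2·det([[1,2],[1,-2]]) - -1·det([[0,2],[0,-2]]) + 1·det([[0,1],[0,1]])
    = -2·(1·-2 - 2·1) - -1·(0·-2 - 2·0) + 1·(0·1 - 1·0)
    = -2·-4 - -1·0 + 1·0
    = 8 + 0 + 0 = 8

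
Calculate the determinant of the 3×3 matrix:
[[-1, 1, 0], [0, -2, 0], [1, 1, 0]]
0

Expansion along first row:
det = -1·det([[-2,0],[1,0]]) - 1·det([[0,0],[1,0]]) + 0·det([[0,-2],[1,1]])
    = -1·(-2·0 - 0·1) - 1·(0·0 - 0·1) + 0·(0·1 - -2·1)
    = -1·0 - 1·0 + 0·2
    = 0 + 0 + 0 = 0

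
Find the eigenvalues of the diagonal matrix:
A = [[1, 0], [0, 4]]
λ₁ = 1, λ₂ = 4

The characteristic polynomial of A is det(A - λI) = (1 - λ)(4 - λ) = 0.
The roots are λ = 1 and λ = 4, so the eigenvalues are the diagonal entries.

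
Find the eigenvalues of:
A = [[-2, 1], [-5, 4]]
λ = -1, 3

Solve det(A - λI) = 0. For a 2×2 matrix this is λ² - (trace)λ + det = 0.
trace(A) = -2 + 4 = 2.
det(A) = (-2)*(4) - (1)*(-5) = -8 + 5 = -3.
Characteristic equation: λ² - (2)λ + (-3) = 0.
Discriminant: (2)² - 4*(-3) = 4 + 12 = 16.
Roots: λ = (2 ± √16) / 2 = -1, 3.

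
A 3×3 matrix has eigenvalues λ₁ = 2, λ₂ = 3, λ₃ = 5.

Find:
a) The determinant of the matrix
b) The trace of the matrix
det = 30, trace = 10

Two standard eigenvalue identities:
- det(A) equals the product of the eigenvalues (counted with multiplicity).
- trace(A) equals the sum of the eigenvalues.
det(A) = (2)*(3)*(5) = 30.
trace(A) = 2 + 3 + 5 = 10.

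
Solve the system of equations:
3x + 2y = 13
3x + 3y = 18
x = 1, y = 5

Use elimination (row reduction):
Equation 1: 3x + 2y = 13.
Equation 2: 3x + 3y = 18.
Multiply Eq1 by 3 and Eq2 by 3: 9x + 6y = 39;  9x + 9y = 54.
Subtract: (3)y = 15, so y = 5.
Back-substitute into Eq1: 3x + 2*(5) = 13, so x = 1.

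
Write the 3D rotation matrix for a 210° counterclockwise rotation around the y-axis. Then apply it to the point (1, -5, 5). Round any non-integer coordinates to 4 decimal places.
R = [[-√3/2, 0, -1/2], [0, 1, 0], [1/2, 0, -√3/2]]; R·(1, -5, 5) = (-3.3660, -5.0000, -3.8301)

Rotation matrix for 210° around y-axis:
cos(210°) = -√3/2, sin(210°) = -1/2
R = [[-√3/2, 0, -1/2], [0, 1, 0], [1/2, 0, -√3/2]]
Apply to (1, -5, 5): R·[1, -5, 5]ᵀ = (-3.3660, -5.0000, -3.8301)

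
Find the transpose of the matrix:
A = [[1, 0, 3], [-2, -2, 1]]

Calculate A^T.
[[1, -2], [0, -2], [3, 1]]

The transpose sends entry (i,j) to (j,i); rows become columns.
Row 0 of A: [1, 0, 3] -> column 0 of A^T.
Row 1 of A: [-2, -2, 1] -> column 1 of A^T.
A^T = [[1, -2], [0, -2], [3, 1]]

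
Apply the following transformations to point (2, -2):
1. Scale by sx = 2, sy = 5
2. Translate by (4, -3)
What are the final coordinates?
(8, -13)

Step 1: Scale (2, -2) by (sx, sy) = (2, 5) → (4, -10)
Step 2: Translate by (4, -3) → (8, -13)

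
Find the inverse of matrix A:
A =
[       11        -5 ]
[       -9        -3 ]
det(A) = -78
A⁻¹ =
[     1/26     -5/78 ]
[    -3/26    -11/78 ]

For a 2×2 matrix A = [[a, b], [c, d]] with det(A) ≠ 0, A⁻¹ = (1/det(A)) * [[d, -b], [-c, a]].
det(A) = (11)*(-3) - (-5)*(-9) = -33 - 45 = -78.
A⁻¹ = (1/-78) * [[-3, 5], [9, 11]].
Dividing each entry by -78 and reducing:
A⁻¹ =
[     1/26     -5/78 ]
[    -3/26    -11/78 ]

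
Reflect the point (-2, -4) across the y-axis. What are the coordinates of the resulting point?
(2, -4)

Reflection across y-axis: (-2, -4) → (2, -4)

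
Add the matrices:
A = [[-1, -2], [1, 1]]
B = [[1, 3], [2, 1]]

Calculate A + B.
[[0, 1], [3, 2]]

Add corresponding elements:
(-1)+(1)=0
(-2)+(3)=1
(1)+(2)=3
(1)+(1)=2
A + B = [[0, 1], [3, 2]]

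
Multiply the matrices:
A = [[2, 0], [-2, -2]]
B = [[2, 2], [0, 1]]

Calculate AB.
[[4, 4], [-4, -6]]

Each entry (i,j) of AB = sum over k of A[i][k]*B[k][j].
(AB)[0][0] = (2)*(2) + (0)*(0) = 4
(AB)[0][1] = (2)*(2) + (0)*(1) = 4
(AB)[1][0] = (-2)*(2) + (-2)*(0) = -4
(AB)[1][1] = (-2)*(2) + (-2)*(1) = -6
AB = [[4, 4], [-4, -6]]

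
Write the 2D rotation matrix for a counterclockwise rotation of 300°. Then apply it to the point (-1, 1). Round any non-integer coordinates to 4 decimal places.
R = [[1/2, √3/2], [-√3/2, 1/2]]; R·(-1, 1) = (0.3660, 1.3660)

Rotation matrix formula: R(θ) = [[cos θ, -sin θ], [sin θ, cos θ]]
For θ = 300°:
cos(300°) = 1/2
sin(300°) = -√3/2
R = [[1/2, √3/2], [-√3/2, 1/2]]
Apply to (-1, 1): [1/2·-1 + (√3/2)·1, -√3/2·-1 + 1/2·1] = (0.3660, 1.3660)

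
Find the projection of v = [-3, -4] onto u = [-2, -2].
[-7/2, -7/2]

The projection of v onto u is proj_u(v) = ((v·u) / (u·u)) · u.
v·u = (-3)*(-2) + (-4)*(-2) = 14.
u·u = (-2)*(-2) + (-2)*(-2) = 8.
coefficient = 14 / 8 = 7/4.
proj_u(v) = 7/4 · [-2, -2] = [-7/2, -7/2].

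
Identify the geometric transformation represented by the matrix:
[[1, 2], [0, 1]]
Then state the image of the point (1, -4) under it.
horizontal shear with factor 2; image of (1, -4) is (-7, -4)

The matrix [[1, k], [0, 1]] sends (x, y) to (x + 2y, y), leaving the y-coordinate fixed: a horizontal shear.
The matrix [[1, 2], [0, 1]] represents: horizontal shear with factor 2.
Applying it to (1, -4): [1·1 + 2·-4, 0·1 + 1·-4] = (-7, -4).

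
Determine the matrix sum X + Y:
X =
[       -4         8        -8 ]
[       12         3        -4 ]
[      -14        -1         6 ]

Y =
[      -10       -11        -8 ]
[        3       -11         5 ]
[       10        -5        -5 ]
X + Y =
[      -14        -3       -16 ]
[       15        -8         1 ]
[       -4        -6         1 ]

Matrix addition is elementwise: (X+Y)[i][j] = X[i][j] + Y[i][j].
  (X+Y)[0][0] = (-4) + (-10) = -14
  (X+Y)[0][1] = (8) + (-11) = -3
  (X+Y)[0][2] = (-8) + (-8) = -16
  (X+Y)[1][0] = (12) + (3) = 15
  (X+Y)[1][1] = (3) + (-11) = -8
  (X+Y)[1][2] = (-4) + (5) = 1
  (X+Y)[2][0] = (-14) + (10) = -4
  (X+Y)[2][1] = (-1) + (-5) = -6
  (X+Y)[2][2] = (6) + (-5) = 1
X + Y =
[      -14        -3       -16 ]
[       15        -8         1 ]
[       -4        -6         1 ]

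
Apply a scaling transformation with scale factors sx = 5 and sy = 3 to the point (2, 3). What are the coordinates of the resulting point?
(10, 9)

Scaling matrix:
[[5, 0], [0, 3]]
Result: (2 × 5, 3 × 3) = (10, 9)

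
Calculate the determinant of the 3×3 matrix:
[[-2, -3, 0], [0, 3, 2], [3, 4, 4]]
-26

Expansion along first row:
det = -2·det([[3,2],[4,4]]) - -3·det([[0,2],[3,4]]) + 0·det([[0,3],[3,4]])
    = -2·(3·4 - 2·4) - -3·(0·4 - 2·3) + 0·(0·4 - 3·3)
    = -2·4 - -3·-6 + 0·-9
    = -8 + -18 + 0 = -26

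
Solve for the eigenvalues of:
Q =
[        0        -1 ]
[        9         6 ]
λ = 3, 3

Solve det(Q - λI) = 0. For a 2×2 matrix the characteristic equation is λ² - (trace)λ + det = 0.
trace(Q) = a + d = 0 + 6 = 6.
det(Q) = a*d - b*c = (0)*(6) - (-1)*(9) = 0 + 9 = 9.
Characteristic equation: λ² - (6)λ + (9) = 0.
Discriminant = (6)² - 4*(9) = 36 - 36 = 0.
λ = (6 ± √0) / 2 = (6 ± 0) / 2 = 3, 3.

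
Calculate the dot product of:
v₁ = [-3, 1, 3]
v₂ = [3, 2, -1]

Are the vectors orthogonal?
-10, No

The dot product is the sum of products of corresponding components.
v₁·v₂ = (-3)*(3) + (1)*(2) + (3)*(-1) = -9 + 2 - 3 = -10.
Two vectors are orthogonal iff their dot product is 0; here the dot product is -10, so the vectors are not orthogonal.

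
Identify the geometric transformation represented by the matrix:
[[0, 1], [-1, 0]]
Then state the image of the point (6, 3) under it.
rotation by 90° clockwise (i.e., 270° counterclockwise); image of (6, 3) is (3, -6)

This matches the form [[cos θ, -sin θ], [sin θ, cos θ]] of a rotation matrix; reading off cos θ and sin θ gives the angle.
The matrix [[0, 1], [-1, 0]] represents: rotation by 90° clockwise (i.e., 270° counterclockwise).
Applying it to (6, 3): [0·6 + 1·3, -1·6 + 0·3] = (3, -6).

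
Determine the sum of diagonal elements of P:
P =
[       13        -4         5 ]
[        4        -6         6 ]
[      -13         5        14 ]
tr(P) = 13 - 6 + 14 = 21

The trace of a square matrix is the sum of its diagonal entries.
Diagonal entries of P: P[0][0] = 13, P[1][1] = -6, P[2][2] = 14.
tr(P) = 13 - 6 + 14 = 21.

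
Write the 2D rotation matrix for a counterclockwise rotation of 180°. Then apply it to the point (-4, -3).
R = [[-1, 0], [0, -1]]; R·(-4, -3) = (4, 3)

Rotation matrix formula: R(θ) = [[cos θ, -sin θ], [sin θ, cos θ]]
For θ = 180°:
cos(180°) = -1
sin(180°) = 0
R = [[-1, 0], [0, -1]]
Apply to (-4, -3): [-1·-4 + (0)·-3, 0·-4 + -1·-3] = (4, 3)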